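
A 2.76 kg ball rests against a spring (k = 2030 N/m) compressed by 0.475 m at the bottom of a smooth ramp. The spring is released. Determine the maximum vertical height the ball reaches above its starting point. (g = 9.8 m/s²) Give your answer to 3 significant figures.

All spring PE becomes gravitational PE at the highest point: ½kx² = mgh
h = kx²/(2mg) = (2030)(0.475)²/(2 × 2.76 × 9.8) = 8.467 m

h = 8.47 m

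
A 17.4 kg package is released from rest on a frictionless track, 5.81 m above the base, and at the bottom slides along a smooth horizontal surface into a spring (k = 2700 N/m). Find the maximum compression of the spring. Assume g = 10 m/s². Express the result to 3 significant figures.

x = 0.865 m

Gravitational PE at the top equals spring PE at max compression: mgh = ½kx²
x = √(2mgh/k) = √(2 × 17.4 × 10 × 5.81 / 2700) = 0.8654 m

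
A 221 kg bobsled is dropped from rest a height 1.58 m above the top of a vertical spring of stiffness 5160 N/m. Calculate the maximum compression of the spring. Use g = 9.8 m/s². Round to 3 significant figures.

Take the reference level at the top of the uncompressed spring. At max compression the bobsled has fallen H + x and is momentarily at rest:
mg(H + x) = ½kx²
½(5160)x² − (221)(9.8)x − (221)(9.8)(1.58) = 0
2580x² − 2166x − 3422 = 0
x = [2166 + √(4.691e+06 + 3.5315e+07)]/(2 × 2580) = 1.645 m

x = 1.65 m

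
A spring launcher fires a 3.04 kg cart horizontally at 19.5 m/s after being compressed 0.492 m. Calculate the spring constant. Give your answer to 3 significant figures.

½kx² = ½mv²
k = mv²/x² = (3.04)(19.5)²/(0.492)² = 4775 N/m

k = 4780 N/m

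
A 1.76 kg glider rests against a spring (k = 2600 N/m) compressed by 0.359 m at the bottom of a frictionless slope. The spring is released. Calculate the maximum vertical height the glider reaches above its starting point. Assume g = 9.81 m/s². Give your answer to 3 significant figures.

At maximum height the glider is at rest, so ½kx² = mgh
h = kx²/(2mg) = (2600)(0.359)²/(2 × 1.76 × 9.81) = 9.704 m

h = 9.70 m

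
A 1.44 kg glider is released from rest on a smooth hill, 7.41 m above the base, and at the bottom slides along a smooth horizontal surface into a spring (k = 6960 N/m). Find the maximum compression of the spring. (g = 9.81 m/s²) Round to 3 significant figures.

x = 0.173 m

At max compression the glider is momentarily at rest: mgh = ½kx²
x = √(2mgh/k) = √(2 × 1.44 × 9.81 × 7.41 / 6960) = 0.1734 m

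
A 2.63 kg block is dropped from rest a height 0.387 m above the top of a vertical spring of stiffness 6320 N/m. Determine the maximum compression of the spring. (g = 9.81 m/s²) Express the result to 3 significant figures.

x = 0.0604 m

Measuring PE from the top of the relaxed spring, at max compression the block has dropped H + x with zero KE, so:
mg(H + x) = ½kx²
½(6320)x² − (2.63)(9.81)x − (2.63)(9.81)(0.387) = 0
3160x² − 25.80x − 9.985 = 0
x = [25.80 + √(665.7 + 126207)]/(2 × 3160) = 0.06044 m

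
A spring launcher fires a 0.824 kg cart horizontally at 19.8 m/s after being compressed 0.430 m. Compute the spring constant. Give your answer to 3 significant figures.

½kx² = ½mv²
k = mv²/x² = (0.824)(19.8)²/(0.430)² = 1747 N/m

k = 1750 N/m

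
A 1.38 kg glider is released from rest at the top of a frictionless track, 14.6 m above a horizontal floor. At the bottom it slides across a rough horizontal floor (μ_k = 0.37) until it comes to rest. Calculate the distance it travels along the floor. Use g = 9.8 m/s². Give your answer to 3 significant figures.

Applying the work–energy principle:
At rest all PE has been dissipated by friction: mgh = μ_k m g d
d = h/μ_k = 14.6/0.37 = 39.46 m

d = 39.5 m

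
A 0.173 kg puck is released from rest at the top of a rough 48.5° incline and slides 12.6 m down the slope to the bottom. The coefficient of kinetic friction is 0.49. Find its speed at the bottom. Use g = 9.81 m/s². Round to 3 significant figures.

Taking the bottom as reference, mgh = ½mv² + μ_k N L with h = L sinθ, N = mg cosθ:
mgh = mgL sinθ = (0.173)(9.81)(12.6)sin48.5° = 16.016 J
W_f = μ_k mg cosθ · L = (0.49)(0.173)(9.81)cos48.5°·12.6 = 6.943 J
½mv² = 16.016 − 6.943 = 9.0726 J
v = √(2 × 9.0726/0.173) = 10.24 m/s

v = 10.2 m/s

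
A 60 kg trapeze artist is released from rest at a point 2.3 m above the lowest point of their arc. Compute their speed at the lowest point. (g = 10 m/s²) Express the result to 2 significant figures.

Mechanical energy is conserved (no friction): mgh = ½mv²
v = √(2gh) = √(2 × 10 × 2.3) = √46.000 = 6.782 m/s

v = 6.8 m/s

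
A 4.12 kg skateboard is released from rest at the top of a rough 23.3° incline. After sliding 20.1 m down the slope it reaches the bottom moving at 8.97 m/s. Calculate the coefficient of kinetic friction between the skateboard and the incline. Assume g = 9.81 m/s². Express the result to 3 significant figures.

μ_k = 0.209

mgh = ½mv² + μ_k (mg cosθ) L, with h = L sinθ
mgL sinθ = 321.34 J; ½mv² = 165.75 J
W_f = 321.34 − 165.75 = 155.6 J
μ_k = W_f/(mg cosθ · L) = 155.6/(37.12 × 20.1) = 0.2085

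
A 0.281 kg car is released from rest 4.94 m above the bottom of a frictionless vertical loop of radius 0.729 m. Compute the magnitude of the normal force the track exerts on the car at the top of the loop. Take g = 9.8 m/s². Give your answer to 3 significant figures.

N = 23.6 N

Energy from release to top (height 2r): mgh = ½mv_top² + mg(2r)
v_top² = 2g(h − 2r) = 2(9.8)(4.94 − 1.458) = 68.247 m²/s²
At the top, both N and weight point toward the centre: N + mg = mv_top²/r
N = m(v_top²/r − g) = 0.281(68.247/0.729 − 9.8) = 23.55 N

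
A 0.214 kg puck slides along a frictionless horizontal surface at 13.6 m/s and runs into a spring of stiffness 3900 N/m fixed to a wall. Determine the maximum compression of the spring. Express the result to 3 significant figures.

x = 0.101 m

Conservation of energy between contact and max compression: ½mv² = ½kx²
x = v√(m/k) = 13.6 × √(0.214/3900) = 0.1007 m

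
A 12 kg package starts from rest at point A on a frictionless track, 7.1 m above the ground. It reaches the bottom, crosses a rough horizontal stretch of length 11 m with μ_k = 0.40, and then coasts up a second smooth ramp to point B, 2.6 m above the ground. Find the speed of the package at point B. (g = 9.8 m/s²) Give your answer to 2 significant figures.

v = 1.4 m/s

Energy at A: mgh₁ = (12)(9.8)(7.1) = 834.96 J
Friction loss: W_f = μ_k mg d = 517.4 J
At B: ½mv² + mgh₂ = mgh₁ − W_f
½mv² = 834.96 − 517.4 − 305.76 = 11.760 J
v = √(2 × 11.760/12) = 1.400 m/s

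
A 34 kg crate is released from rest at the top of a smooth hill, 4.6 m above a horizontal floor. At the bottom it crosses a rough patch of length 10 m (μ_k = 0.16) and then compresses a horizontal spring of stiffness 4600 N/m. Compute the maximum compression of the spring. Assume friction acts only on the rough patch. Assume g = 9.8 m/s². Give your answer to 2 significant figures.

Initial energy: E₁ = mgh = (34)(9.8)(4.6) = 1532.7 J
Friction removes W_f = μ_k mg d = (0.16)(34)(9.8)(10) = 533.1 J
Energy reaching the spring: E = 1532.7 − 533.1 = 999.60 J
At max compression ½kx² = E ⇒ x = √(2E/k) = √(2 × 999.60/4600) = 0.6592 m

x = 0.66 m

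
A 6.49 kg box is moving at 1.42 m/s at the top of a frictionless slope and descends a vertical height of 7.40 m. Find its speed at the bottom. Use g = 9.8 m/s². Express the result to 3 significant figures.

v = 12.1 m/s

Equating total energy at the two states: ½mv₀² + mgh = ½mv²
v² = v₀² + 2gh = (1.42)² + 2(9.8)(7.40) = 147.06
v = √147.06 = 12.13 m/s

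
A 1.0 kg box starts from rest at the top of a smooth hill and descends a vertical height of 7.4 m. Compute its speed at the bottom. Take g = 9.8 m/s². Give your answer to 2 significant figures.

Energy conservation between the two points: mgh = ½mv²
The mass cancels from both sides.
v = √(2gh) = √(2 × 9.8 × 7.4) = √145.04 = 12.04 m/s

v = 12 m/s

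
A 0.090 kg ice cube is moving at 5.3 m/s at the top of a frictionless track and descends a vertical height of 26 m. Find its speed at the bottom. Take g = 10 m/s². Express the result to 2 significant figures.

v = 23 m/s

Equating total energy at the two states: ½mv₀² + mgh = ½mv²
v² = v₀² + 2gh = (5.3)² + 2(10)(26) = 548.09
v = √548.09 = 23.41 m/s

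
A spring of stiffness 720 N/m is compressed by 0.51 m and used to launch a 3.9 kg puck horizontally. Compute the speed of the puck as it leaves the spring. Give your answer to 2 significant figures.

v = 6.9 m/s

Conservation of energy: ½kx² = ½mv²
v = x√(k/m) = 0.51 × √(720/3.9) = 6.930 m/s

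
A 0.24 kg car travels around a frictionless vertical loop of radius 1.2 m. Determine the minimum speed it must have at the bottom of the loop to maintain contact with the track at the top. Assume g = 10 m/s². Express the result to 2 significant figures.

v = 7.7 m/s

At the top: mg = mv_top²/r ⇒ v_top² = gr = 12.00 m²/s²
Energy from bottom to top (height 2r): ½mv_bot² = ½mv_top² + mg(2r)
v_bot² = gr + 4gr = 5gr = 60.00
v_bot = √(5gr) = 7.746 m/s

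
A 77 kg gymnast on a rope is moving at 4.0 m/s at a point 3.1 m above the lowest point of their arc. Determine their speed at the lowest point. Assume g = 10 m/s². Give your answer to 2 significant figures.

v = 8.8 m/s

Equating total energy at the two states: ½mv₀² + mgh = ½mv²
The mass cancels from both sides.
v² = v₀² + 2gh = (4.0)² + 2(10)(3.1) = 78.000
v = √78.000 = 8.832 m/s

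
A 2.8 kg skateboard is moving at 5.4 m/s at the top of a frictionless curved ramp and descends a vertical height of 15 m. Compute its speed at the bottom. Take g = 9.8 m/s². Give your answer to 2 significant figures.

By conservation of mechanical energy, ½mv₀² + mgh = ½mv²
v² = v₀² + 2gh = (5.4)² + 2(9.8)(15) = 323.16
v = √323.16 = 17.98 m/s

v = 18 m/s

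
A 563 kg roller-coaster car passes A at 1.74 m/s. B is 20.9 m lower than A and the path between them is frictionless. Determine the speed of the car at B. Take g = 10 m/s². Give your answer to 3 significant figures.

Energy conservation between the two points: ½mv₀² + mgh = ½mv²
v² = v₀² + 2gh = (1.74)² + 2(10)(20.9) = 421.03
v = √421.03 = 20.52 m/s

v = 20.5 m/s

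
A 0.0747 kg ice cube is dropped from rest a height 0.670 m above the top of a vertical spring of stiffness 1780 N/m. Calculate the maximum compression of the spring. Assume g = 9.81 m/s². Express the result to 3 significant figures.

x = 0.0239 m

Take the reference level at the top of the uncompressed spring. At max compression the cube has fallen H + x and is momentarily at rest:
mg(H + x) = ½kx²
½(1780)x² − (0.0747)(9.81)x − (0.0747)(9.81)(0.670) = 0
890.0x² − 0.7328x − 0.4910 = 0
x = [0.7328 + √(0.5370 + 1747.9)]/(2 × 890.0) = 0.02390 m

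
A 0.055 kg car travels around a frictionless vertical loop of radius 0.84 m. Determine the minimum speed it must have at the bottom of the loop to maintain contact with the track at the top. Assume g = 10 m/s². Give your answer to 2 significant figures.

v = 6.5 m/s

At the top: mg = mv_top²/r ⇒ v_top² = gr = 8.400 m²/s²
Energy from bottom to top (height 2r): ½mv_bot² = ½mv_top² + mg(2r)
v_bot² = gr + 4gr = 5gr = 42.00
v_bot = √(5gr) = 6.481 m/s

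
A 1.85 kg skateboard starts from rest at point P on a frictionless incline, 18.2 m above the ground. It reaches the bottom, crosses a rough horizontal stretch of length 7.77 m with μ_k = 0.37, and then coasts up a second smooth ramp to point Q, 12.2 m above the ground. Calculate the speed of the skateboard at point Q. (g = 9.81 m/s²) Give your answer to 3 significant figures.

v = 7.83 m/s

Energy at P: mgh₁ = (1.85)(9.81)(18.2) = 330.30 J
Friction loss: W_f = μ_k mg d = 52.18 J
At Q: ½mv² + mgh₂ = mgh₁ − W_f
½mv² = 330.30 − 52.18 − 221.41 = 56.716 J
v = √(2 × 56.716/1.85) = 7.830 m/s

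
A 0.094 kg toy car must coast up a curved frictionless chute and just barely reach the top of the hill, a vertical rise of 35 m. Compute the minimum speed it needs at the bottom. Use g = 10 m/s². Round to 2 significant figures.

v = 26 m/s

At the top it is momentarily at rest, so all KE converts to PE: ½mv² = mgh
v = √(2gh) = √(2 × 10 × 35) = 26.46 m/s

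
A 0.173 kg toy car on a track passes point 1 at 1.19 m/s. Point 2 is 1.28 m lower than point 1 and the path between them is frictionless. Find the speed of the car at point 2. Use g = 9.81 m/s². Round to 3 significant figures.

Energy conservation between the two points: ½mv₀² + mgh = ½mv²
v² = v₀² + 2gh = (1.19)² + 2(9.81)(1.28) = 26.530
v = √26.530 = 5.151 m/s

v = 5.15 m/s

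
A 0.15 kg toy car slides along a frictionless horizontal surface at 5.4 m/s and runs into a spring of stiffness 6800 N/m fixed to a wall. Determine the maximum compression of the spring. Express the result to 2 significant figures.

At max compression the car is momentarily at rest: ½mv² = ½kx²
x = v√(m/k) = 5.4 × √(0.15/6800) = 0.02536 m

x = 0.025 m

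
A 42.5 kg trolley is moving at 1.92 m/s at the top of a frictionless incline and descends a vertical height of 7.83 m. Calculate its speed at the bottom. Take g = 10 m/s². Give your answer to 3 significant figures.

v = 12.7 m/s

By conservation of mechanical energy, ½mv₀² + mgh = ½mv²
The mass cancels from both sides.
v² = v₀² + 2gh = (1.92)² + 2(10)(7.83) = 160.29
v = √160.29 = 12.66 m/s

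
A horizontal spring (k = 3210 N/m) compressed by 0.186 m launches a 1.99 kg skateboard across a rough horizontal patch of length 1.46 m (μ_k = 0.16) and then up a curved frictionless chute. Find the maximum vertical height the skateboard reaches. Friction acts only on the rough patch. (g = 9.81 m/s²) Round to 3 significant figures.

h = 2.61 m

Spring energy: E₀ = ½kx² = ½(3210)(0.186)² = 55.527 J
Friction: W_f = μ_k mg d = (0.16)(1.99)(9.81)(1.46) = 4.560 J
Energy at base of ramp: E = 55.527 − 4.560 = 50.966 J
At max height all remaining energy is PE: mgh = E ⇒ h = E/(mg) = 50.966/(1.99 × 9.81) = 2.611 m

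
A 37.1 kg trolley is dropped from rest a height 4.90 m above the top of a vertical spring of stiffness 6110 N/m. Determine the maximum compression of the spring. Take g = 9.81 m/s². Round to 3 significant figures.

x = 0.826 m

Let x be the compression. The total drop is H + x, and the trolley is instantaneously at rest at max compression, so energy conservation gives:
mg(H + x) = ½kx²
½(6110)x² − (37.1)(9.81)x − (37.1)(9.81)(4.90) = 0
3055x² − 364.0x − 1783 = 0
x = [364.0 + √(132460 + 2.1793e+07)]/(2 × 3055) = 0.8259 m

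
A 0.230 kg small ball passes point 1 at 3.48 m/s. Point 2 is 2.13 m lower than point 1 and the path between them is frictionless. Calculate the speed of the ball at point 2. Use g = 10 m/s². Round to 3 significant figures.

Equating total energy at the two states: ½mv₀² + mgh = ½mv²
The mass cancels from both sides.
v² = v₀² + 2gh = (3.48)² + 2(10)(2.13) = 54.710
v = √54.710 = 7.397 m/s

v = 7.40 m/s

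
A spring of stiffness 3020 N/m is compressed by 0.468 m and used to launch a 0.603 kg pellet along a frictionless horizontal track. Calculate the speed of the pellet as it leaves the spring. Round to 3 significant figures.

v = 33.1 m/s

Spring PE converts entirely to kinetic energy: ½kx² = ½mv²
v = x√(k/m) = 0.468 × √(3020/0.603) = 33.12 m/s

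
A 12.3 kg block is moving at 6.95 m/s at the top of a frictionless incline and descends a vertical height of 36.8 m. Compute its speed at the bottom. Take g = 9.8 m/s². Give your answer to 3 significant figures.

v = 27.7 m/s

Mechanical energy is conserved (no friction): ½mv₀² + mgh = ½mv²
v² = v₀² + 2gh = (6.95)² + 2(9.8)(36.8) = 769.58
v = √769.58 = 27.74 m/s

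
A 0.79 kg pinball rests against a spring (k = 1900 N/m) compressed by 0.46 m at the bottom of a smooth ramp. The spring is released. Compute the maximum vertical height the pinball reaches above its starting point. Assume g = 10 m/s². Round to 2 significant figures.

h = 25 m

All spring PE becomes gravitational PE at the highest point: ½kx² = mgh
h = kx²/(2mg) = (1900)(0.46)²/(2 × 0.79 × 10) = 25.45 m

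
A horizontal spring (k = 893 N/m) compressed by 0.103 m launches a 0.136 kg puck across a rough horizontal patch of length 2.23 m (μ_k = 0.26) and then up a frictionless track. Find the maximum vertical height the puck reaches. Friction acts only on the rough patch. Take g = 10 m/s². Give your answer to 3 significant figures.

Spring energy: E₀ = ½kx² = ½(893)(0.103)² = 4.7369 J
Friction: W_f = μ_k mg d = (0.26)(0.136)(10)(2.23) = 0.7885 J
Energy at base of ramp: E = 4.7369 − 0.7885 = 3.9484 J
At max height all remaining energy is PE: mgh = E ⇒ h = E/(mg) = 3.9484/(0.136 × 10) = 2.903 m

h = 2.90 m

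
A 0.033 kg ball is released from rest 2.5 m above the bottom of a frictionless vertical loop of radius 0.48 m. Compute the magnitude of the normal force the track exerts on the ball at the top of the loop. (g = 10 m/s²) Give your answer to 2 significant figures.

Energy from release to top (height 2r): mgh = ½mv_top² + mg(2r)
v_top² = 2g(h − 2r) = 2(10)(2.5 − 0.9600) = 30.800 m²/s²
At the top, both N and weight point toward the centre: N + mg = mv_top²/r
N = m(v_top²/r − g) = 0.033(30.800/0.48 − 10) = 1.788 N

N = 1.8 N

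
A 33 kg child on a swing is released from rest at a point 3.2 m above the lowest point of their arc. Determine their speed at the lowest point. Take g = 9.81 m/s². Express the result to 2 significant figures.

v = 7.9 m/s

By conservation of mechanical energy, mgh = ½mv²
The mass cancels from both sides.
v = √(2gh) = √(2 × 9.81 × 3.2) = √62.784 = 7.924 m/s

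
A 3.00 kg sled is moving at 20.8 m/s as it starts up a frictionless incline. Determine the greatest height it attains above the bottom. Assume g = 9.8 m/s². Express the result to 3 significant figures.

Setting KE at the bottom equal to PE gained: ½mv² = mgh
h = v²/(2g) = 20.8²/(2 × 9.8) = 22.07 m

h = 22.1 m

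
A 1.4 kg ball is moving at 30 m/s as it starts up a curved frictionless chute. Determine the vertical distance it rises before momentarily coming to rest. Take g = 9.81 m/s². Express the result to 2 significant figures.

By energy conservation, ½mv² = mgh
h = v²/(2g) = 30²/(2 × 9.81) = 45.87 m

h = 46 m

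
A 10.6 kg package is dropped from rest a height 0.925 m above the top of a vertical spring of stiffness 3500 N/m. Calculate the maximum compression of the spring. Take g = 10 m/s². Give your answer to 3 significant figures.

x = 0.269 m

Take the reference level at the top of the uncompressed spring. At max compression the package has fallen H + x and is momentarily at rest:
mg(H + x) = ½kx²
½(3500)x² − (10.6)(10)x − (10.6)(10)(0.925) = 0
1750x² − 106.0x − 98.05 = 0
x = [106.0 + √(11236 + 686350)]/(2 × 1750) = 0.2689 m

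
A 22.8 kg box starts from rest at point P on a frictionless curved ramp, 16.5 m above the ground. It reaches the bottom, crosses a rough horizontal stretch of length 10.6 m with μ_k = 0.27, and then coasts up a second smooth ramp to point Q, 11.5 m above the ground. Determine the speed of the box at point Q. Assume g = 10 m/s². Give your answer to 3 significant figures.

v = 6.54 m/s

Energy at P: mgh₁ = (22.8)(10)(16.5) = 3762.0 J
Friction loss: W_f = μ_k mg d = 652.5 J
At Q: ½mv² + mgh₂ = mgh₁ − W_f
½mv² = 3762.0 − 652.5 − 2622.0 = 487.46 J
v = √(2 × 487.46/22.8) = 6.539 m/s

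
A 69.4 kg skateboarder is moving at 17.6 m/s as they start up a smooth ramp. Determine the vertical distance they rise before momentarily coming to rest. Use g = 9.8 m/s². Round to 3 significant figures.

Setting KE at the bottom equal to PE gained: ½mv² = mgh
h = v²/(2g) = 17.6²/(2 × 9.8) = 15.80 m

h = 15.8 m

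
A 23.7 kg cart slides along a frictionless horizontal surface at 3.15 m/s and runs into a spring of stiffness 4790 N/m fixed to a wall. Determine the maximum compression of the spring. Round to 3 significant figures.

All KE is stored as spring PE at maximum compression: ½mv² = ½kx²
x = v√(m/k) = 3.15 × √(23.7/4790) = 0.2216 m

x = 0.222 m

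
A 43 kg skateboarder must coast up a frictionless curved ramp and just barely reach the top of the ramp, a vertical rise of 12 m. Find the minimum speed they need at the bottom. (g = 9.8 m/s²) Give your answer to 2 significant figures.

v = 15 m/s

At the top they are momentarily at rest, so all KE converts to PE: ½mv² = mgh
v = √(2gh) = √(2 × 9.8 × 12) = 15.34 m/s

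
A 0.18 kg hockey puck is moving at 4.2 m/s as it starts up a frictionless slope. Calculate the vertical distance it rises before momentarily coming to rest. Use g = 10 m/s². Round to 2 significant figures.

h = 0.88 m

By energy conservation, ½mv² = mgh
h = v²/(2g) = 4.2²/(2 × 10) = 0.8820 m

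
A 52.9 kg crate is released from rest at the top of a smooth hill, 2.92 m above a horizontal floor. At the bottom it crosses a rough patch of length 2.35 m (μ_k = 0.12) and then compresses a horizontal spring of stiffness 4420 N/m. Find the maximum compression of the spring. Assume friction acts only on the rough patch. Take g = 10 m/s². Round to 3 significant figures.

Initial energy: E₁ = mgh = (52.9)(10)(2.92) = 1544.7 J
Friction removes W_f = μ_k mg d = (0.12)(52.9)(10)(2.35) = 149.2 J
Energy reaching the spring: E = 1544.7 − 149.2 = 1395.5 J
At max compression ½kx² = E ⇒ x = √(2E/k) = √(2 × 1395.5/4420) = 0.7946 m

x = 0.795 m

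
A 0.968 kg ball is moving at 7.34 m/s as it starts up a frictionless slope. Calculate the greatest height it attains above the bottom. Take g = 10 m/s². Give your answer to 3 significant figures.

By energy conservation, ½mv² = mgh
h = v²/(2g) = 7.34²/(2 × 10) = 2.694 m

h = 2.69 m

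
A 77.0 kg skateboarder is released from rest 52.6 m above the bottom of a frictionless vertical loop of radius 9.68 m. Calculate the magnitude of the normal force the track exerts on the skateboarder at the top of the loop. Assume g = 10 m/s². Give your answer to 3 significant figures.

N = 4520 N

Energy from release to top (height 2r): mgh = ½mv_top² + mg(2r)
v_top² = 2g(h − 2r) = 2(10)(52.6 − 19.36) = 664.80 m²/s²
At the top, both N and weight point toward the centre: N + mg = mv_top²/r
N = m(v_top²/r − g) = 77.0(664.80/9.68 − 10) = 4518 N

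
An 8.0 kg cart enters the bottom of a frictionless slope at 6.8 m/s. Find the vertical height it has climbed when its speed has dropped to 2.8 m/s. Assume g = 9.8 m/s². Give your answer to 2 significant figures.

h = 2.0 m

Energy balance between the two points: ½mv₁² = ½mv₂² + mgh
h = (v₁² − v₂²)/(2g) = (6.8² − 2.8²)/(2 × 9.8) = 1.959 m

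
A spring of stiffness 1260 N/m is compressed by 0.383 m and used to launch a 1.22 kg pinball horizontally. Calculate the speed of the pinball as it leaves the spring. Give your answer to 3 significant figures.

The pinball leaves the spring when the spring is at natural length, so ½kx² = ½mv²
v = x√(k/m) = 0.383 × √(1260/1.22) = 12.31 m/s

v = 12.3 m/s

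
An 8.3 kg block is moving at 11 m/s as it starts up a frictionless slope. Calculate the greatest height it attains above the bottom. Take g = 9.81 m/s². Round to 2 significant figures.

By energy conservation, ½mv² = mgh
h = v²/(2g) = 11²/(2 × 9.81) = 6.167 m

h = 6.2 m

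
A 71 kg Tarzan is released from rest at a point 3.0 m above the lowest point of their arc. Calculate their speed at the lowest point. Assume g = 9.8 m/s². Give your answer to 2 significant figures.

v = 7.7 m/s

Energy conservation between the two points: mgh = ½mv²
v = √(2gh) = √(2 × 9.8 × 3.0) = √58.800 = 7.668 m/s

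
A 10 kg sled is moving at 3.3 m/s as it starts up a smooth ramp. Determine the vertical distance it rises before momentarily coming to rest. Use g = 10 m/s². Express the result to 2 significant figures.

By energy conservation, ½mv² = mgh
h = v²/(2g) = 3.3²/(2 × 10) = 0.5445 m

h = 0.54 m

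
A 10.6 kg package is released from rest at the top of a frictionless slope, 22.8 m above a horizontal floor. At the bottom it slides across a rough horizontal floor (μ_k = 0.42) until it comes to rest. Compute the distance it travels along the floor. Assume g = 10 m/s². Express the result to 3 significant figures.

d = 54.3 m

Applying the work–energy principle:
At rest all PE has been dissipated by friction: mgh = μ_k m g d
d = h/μ_k = 22.8/0.42 = 54.29 m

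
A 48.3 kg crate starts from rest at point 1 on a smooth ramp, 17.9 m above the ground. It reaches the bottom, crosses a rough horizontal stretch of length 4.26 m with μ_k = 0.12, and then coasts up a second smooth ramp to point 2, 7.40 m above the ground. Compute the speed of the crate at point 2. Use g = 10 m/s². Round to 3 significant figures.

v = 14.1 m/s

Energy at 1: mgh₁ = (48.3)(10)(17.9) = 8645.7 J
Friction loss: W_f = μ_k mg d = 246.9 J
At 2: ½mv² + mgh₂ = mgh₁ − W_f
½mv² = 8645.7 − 246.9 − 3574.2 = 4824.6 J
v = √(2 × 4824.6/48.3) = 14.13 m/s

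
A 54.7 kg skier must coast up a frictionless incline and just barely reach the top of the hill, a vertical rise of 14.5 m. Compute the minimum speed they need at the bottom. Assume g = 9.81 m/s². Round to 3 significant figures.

v = 16.9 m/s

At the top they are momentarily at rest, so all KE converts to PE: ½mv² = mgh
v = √(2gh) = √(2 × 9.81 × 14.5) = 16.87 m/s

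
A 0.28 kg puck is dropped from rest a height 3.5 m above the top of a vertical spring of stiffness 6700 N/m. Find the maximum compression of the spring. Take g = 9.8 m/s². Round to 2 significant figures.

x = 0.054 m

Measuring PE from the top of the relaxed spring, at max compression the puck has dropped H + x with zero KE, so:
mg(H + x) = ½kx²
½(6700)x² − (0.28)(9.8)x − (0.28)(9.8)(3.5) = 0
3350x² − 2.744x − 9.604 = 0
x = [2.744 + √(7.530 + 128694)]/(2 × 3350) = 0.05395 m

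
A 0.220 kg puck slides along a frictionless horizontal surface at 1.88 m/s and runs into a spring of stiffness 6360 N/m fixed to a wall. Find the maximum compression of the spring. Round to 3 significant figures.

x = 0.0111 m

At max compression the puck is momentarily at rest: ½mv² = ½kx²
x = v√(m/k) = 1.88 × √(0.220/6360) = 0.01106 m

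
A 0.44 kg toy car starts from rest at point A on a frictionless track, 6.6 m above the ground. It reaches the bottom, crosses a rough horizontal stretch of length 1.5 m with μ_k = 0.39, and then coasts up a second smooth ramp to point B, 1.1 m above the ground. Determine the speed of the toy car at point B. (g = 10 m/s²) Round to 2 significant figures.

Energy at A: mgh₁ = (0.44)(10)(6.6) = 29.040 J
Friction loss: W_f = μ_k mg d = 2.574 J
At B: ½mv² + mgh₂ = mgh₁ − W_f
½mv² = 29.040 − 2.574 − 4.8400 = 21.626 J
v = √(2 × 21.626/0.44) = 9.915 m/s

v = 9.9 m/s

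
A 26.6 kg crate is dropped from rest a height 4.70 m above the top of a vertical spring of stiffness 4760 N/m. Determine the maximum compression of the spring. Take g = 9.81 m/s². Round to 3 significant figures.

Measuring PE from the top of the relaxed spring, at max compression the crate has dropped H + x with zero KE, so:
mg(H + x) = ½kx²
½(4760)x² − (26.6)(9.81)x − (26.6)(9.81)(4.70) = 0
2380x² − 260.9x − 1226 = 0
x = [260.9 + √(68093 + 1.1676e+07)]/(2 × 2380) = 0.7748 m

x = 0.775 m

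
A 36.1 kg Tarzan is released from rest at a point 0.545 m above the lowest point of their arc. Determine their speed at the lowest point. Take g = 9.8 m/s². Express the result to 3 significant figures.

v = 3.27 m/s

Energy conservation between the two points: mgh = ½mv²
v = √(2gh) = √(2 × 9.8 × 0.545) = √10.682 = 3.268 m/s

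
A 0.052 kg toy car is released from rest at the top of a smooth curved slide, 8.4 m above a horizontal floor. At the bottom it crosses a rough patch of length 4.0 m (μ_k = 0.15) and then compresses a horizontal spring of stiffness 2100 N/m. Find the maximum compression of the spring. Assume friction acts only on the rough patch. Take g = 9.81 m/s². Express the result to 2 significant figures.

x = 0.062 m

Initial energy: E₁ = mgh = (0.052)(9.81)(8.4) = 4.2850 J
Friction removes W_f = μ_k mg d = (0.15)(0.052)(9.81)(4.0) = 0.3061 J
Energy reaching the spring: E = 4.2850 − 0.3061 = 3.9789 J
At max compression ½kx² = E ⇒ x = √(2E/k) = √(2 × 3.9789/2100) = 0.06156 m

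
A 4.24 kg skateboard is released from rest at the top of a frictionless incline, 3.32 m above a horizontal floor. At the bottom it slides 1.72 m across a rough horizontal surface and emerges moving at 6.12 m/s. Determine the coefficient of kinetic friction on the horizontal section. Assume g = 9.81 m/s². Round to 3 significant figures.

μ_k = 0.820

Energy bookkeeping (friction removes W_f = μ_k N d):
mgh = ½mv² + μ_k m g d
mgh = 138.09 J; ½mv² = 79.403 J
W_f = 138.09 − 79.403 = 58.69 J
μ_k = W_f/(mg·d) = 58.69/(41.59 × 1.72) = 0.8204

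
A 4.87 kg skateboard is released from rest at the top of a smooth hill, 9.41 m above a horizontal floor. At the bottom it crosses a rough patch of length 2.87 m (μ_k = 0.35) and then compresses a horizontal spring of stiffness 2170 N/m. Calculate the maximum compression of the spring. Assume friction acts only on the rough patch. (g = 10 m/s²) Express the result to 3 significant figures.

Initial energy: E₁ = mgh = (4.87)(10)(9.41) = 458.27 J
Friction removes W_f = μ_k mg d = (0.35)(4.87)(10)(2.87) = 48.92 J
Energy reaching the spring: E = 458.27 − 48.92 = 409.35 J
At max compression ½kx² = E ⇒ x = √(2E/k) = √(2 × 409.35/2170) = 0.6142 m

x = 0.614 m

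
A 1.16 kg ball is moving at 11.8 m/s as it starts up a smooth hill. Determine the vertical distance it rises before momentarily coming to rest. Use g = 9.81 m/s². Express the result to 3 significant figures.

Setting KE at the bottom equal to PE gained: ½mv² = mgh
h = v²/(2g) = 11.8²/(2 × 9.81) = 7.097 m

h = 7.10 m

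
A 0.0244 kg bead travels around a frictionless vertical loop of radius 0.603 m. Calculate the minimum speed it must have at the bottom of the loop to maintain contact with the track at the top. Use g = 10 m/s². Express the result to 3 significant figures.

At the top: mg = mv_top²/r ⇒ v_top² = gr = 6.030 m²/s²
Energy from bottom to top (height 2r): ½mv_bot² = ½mv_top² + mg(2r)
v_bot² = gr + 4gr = 5gr = 30.15
v_bot = √(5gr) = 5.491 m/s

v = 5.49 m/s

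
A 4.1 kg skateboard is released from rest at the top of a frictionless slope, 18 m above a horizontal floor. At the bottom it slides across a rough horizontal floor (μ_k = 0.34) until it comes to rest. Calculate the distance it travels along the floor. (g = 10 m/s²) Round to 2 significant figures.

d = 53 m

Applying the work–energy principle:
At rest all PE has been dissipated by friction: mgh = μ_k m g d
d = h/μ_k = 18/0.34 = 52.94 m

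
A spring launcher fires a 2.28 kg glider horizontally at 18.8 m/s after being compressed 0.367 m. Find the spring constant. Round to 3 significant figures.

k = 5980 N/m

½kx² = ½mv²
k = mv²/x² = (2.28)(18.8)²/(0.367)² = 5983 N/m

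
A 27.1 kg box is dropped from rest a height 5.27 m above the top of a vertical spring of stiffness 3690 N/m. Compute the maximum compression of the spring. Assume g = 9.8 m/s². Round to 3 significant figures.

x = 0.946 m

Measuring PE from the top of the relaxed spring, at max compression the box has dropped H + x with zero KE, so:
mg(H + x) = ½kx²
½(3690)x² − (27.1)(9.8)x − (27.1)(9.8)(5.27) = 0
1845x² − 265.6x − 1400 = 0
x = [265.6 + √(70533 + 1.0329e+07)]/(2 × 1845) = 0.9459 m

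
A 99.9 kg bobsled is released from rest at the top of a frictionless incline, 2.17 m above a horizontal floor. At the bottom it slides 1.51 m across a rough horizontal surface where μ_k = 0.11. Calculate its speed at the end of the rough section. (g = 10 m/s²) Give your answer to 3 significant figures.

v = 6.33 m/s

Energy at the top = energy at the end + work done against friction:
mgh = ½mv² + μ_k m g d
W_f = μ_k mg d = (0.11)(99.9)(10)(1.51) = 165.9 J
½mv² = mgh − W_f = 2167.8 − 165.9 = 2001.9 J
v = √(2 × 2001.9/99.9) = 6.331 m/s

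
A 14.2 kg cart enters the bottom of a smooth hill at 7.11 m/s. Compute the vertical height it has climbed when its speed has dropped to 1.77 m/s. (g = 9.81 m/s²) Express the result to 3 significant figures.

h = 2.42 m

Energy balance between the two points: ½mv₁² = ½mv₂² + mgh
h = (v₁² − v₂²)/(2g) = (7.11² − 1.77²)/(2 × 9.81) = 2.417 m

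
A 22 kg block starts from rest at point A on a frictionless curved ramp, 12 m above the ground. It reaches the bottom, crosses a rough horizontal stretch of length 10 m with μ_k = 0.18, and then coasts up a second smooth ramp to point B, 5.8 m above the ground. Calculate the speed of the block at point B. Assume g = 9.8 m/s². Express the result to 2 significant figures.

Energy at A: mgh₁ = (22)(9.8)(12) = 2587.2 J
Friction loss: W_f = μ_k mg d = 388.1 J
At B: ½mv² + mgh₂ = mgh₁ − W_f
½mv² = 2587.2 − 388.1 − 1250.5 = 948.64 J
v = √(2 × 948.64/22) = 9.287 m/s

v = 9.3 m/s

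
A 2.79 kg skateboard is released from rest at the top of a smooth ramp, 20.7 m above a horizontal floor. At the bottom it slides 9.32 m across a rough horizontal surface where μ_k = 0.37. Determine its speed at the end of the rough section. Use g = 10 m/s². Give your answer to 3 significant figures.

v = 18.6 m/s

Energy bookkeeping (friction removes W_f = μ_k N d):
mgh = ½mv² + μ_k m g d
W_f = μ_k mg d = (0.37)(2.79)(10)(9.32) = 96.21 J
½mv² = mgh − W_f = 577.53 − 96.21 = 481.32 J
v = √(2 × 481.32/2.79) = 18.58 m/s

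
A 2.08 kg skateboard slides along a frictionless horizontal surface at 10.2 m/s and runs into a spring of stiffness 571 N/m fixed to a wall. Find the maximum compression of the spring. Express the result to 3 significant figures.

x = 0.616 m

Conservation of energy between contact and max compression: ½mv² = ½kx²
x = v√(m/k) = 10.2 × √(2.08/571) = 0.6156 m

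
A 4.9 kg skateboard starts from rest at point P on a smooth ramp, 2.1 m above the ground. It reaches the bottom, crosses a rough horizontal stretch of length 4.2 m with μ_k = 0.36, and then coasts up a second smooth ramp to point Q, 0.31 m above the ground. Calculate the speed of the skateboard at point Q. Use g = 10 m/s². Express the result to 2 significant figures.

Energy at P: mgh₁ = (4.9)(10)(2.1) = 102.90 J
Friction loss: W_f = μ_k mg d = 74.09 J
At Q: ½mv² + mgh₂ = mgh₁ − W_f
½mv² = 102.90 − 74.09 − 15.190 = 13.622 J
v = √(2 × 13.622/4.9) = 2.358 m/s

v = 2.4 m/s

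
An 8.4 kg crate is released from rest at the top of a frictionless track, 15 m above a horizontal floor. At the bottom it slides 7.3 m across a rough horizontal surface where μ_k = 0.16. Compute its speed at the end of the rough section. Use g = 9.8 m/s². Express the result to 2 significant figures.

Applying the work–energy principle:
mgh = ½mv² + μ_k m g d
W_f = μ_k mg d = (0.16)(8.4)(9.8)(7.3) = 96.15 J
½mv² = mgh − W_f = 1234.8 − 96.15 = 1138.7 J
v = √(2 × 1138.7/8.4) = 16.47 m/s

v = 16 m/s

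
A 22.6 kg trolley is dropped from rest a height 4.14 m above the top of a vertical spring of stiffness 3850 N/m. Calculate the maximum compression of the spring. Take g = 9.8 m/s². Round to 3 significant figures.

Measuring PE from the top of the relaxed spring, at max compression the trolley has dropped H + x with zero KE, so:
mg(H + x) = ½kx²
½(3850)x² − (22.6)(9.8)x − (22.6)(9.8)(4.14) = 0
1925x² − 221.5x − 916.9 = 0
x = [221.5 + √(49053 + 7.0603e+06)]/(2 × 1925) = 0.7501 m

x = 0.750 m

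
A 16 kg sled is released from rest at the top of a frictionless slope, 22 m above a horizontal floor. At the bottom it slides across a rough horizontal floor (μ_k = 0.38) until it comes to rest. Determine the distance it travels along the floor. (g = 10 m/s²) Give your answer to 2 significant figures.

d = 58 m

Applying the work–energy principle:
At rest all PE has been dissipated by friction: mgh = μ_k m g d
d = h/μ_k = 22/0.38 = 57.89 m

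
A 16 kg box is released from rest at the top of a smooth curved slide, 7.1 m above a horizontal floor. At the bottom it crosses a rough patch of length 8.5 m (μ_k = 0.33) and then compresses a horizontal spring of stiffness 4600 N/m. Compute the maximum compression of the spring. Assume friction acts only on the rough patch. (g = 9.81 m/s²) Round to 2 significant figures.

Initial energy: E₁ = mgh = (16)(9.81)(7.1) = 1114.4 J
Friction removes W_f = μ_k mg d = (0.33)(16)(9.81)(8.5) = 440.3 J
Energy reaching the spring: E = 1114.4 − 440.3 = 674.14 J
At max compression ½kx² = E ⇒ x = √(2E/k) = √(2 × 674.14/4600) = 0.5414 m

x = 0.54 m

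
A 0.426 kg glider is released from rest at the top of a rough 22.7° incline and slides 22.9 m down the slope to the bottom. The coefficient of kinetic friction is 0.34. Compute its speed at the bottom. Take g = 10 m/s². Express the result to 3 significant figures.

Work–energy: mg(L sinθ) − μ_k(mg cosθ)L = ½mv²
mgh = mgL sinθ = (0.426)(10)(22.9)sin22.7° = 37.647 J
W_f = μ_k mg cosθ · L = (0.34)(0.426)(10)cos22.7°·22.9 = 30.60 J
½mv² = 37.647 − 30.60 = 7.0476 J
v = √(2 × 7.0476/0.426) = 5.752 m/s

v = 5.75 m/s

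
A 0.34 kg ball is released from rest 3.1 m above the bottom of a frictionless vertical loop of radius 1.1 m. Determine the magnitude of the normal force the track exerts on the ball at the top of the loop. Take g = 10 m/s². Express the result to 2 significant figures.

N = 2.2 N

Energy from release to top (height 2r): mgh = ½mv_top² + mg(2r)
v_top² = 2g(h − 2r) = 2(10)(3.1 − 2.200) = 18.000 m²/s²
At the top, both N and weight point toward the centre: N + mg = mv_top²/r
N = m(v_top²/r − g) = 0.34(18.000/1.1 − 10) = 2.164 N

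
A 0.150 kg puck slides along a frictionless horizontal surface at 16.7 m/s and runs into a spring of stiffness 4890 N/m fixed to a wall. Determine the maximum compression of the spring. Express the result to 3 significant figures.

At max compression the puck is momentarily at rest: ½mv² = ½kx²
x = v√(m/k) = 16.7 × √(0.150/4890) = 0.09249 m

x = 0.0925 m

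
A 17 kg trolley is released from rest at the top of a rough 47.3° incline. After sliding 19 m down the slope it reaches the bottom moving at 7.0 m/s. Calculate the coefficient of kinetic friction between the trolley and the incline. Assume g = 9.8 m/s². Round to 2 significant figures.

Energy balance down the incline: mg L sinθ − ½mv² = μ_k (mg cosθ) L
mgL sinθ = 2326.3 J; ½mv² = 416.50 J
W_f = 2326.3 − 416.50 = 1910 J
μ_k = W_f/(mg cosθ · L) = 1910/(113.0 × 19) = 0.8897

μ_k = 0.89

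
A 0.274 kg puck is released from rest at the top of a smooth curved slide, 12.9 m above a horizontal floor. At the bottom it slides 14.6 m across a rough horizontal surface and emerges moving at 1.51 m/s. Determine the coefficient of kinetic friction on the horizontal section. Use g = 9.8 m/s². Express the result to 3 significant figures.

Energy bookkeeping (friction removes W_f = μ_k N d):
mgh = ½mv² + μ_k m g d
mgh = 34.639 J; ½mv² = 0.31237 J
W_f = 34.639 − 0.31237 = 34.33 J
μ_k = W_f/(mg·d) = 34.33/(2.685 × 14.6) = 0.8756

μ_k = 0.876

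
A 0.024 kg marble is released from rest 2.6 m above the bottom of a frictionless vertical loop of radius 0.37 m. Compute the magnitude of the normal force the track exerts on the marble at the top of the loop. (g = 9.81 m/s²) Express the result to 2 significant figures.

Energy from release to top (height 2r): mgh = ½mv_top² + mg(2r)
v_top² = 2g(h − 2r) = 2(9.81)(2.6 − 0.7400) = 36.493 m²/s²
At the top, both N and weight point toward the centre: N + mg = mv_top²/r
N = m(v_top²/r − g) = 0.024(36.493/0.37 − 9.81) = 2.132 N

N = 2.1 N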